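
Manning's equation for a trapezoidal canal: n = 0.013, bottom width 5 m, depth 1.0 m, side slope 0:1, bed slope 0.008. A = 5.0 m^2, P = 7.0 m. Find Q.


R = A/P = 5.0/7.0 = 0.714286
Q = (1/0.013) * 5.0 * 0.714286^(2/3) * 0.008^0.5

27.4886 m^3/s


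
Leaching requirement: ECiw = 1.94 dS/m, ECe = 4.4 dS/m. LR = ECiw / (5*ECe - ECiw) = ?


LR = ECiw / (5*ECe - ECiw)
LR = 1.94 / (5*4.4 - 1.94)
LR = 1.94 / 20.0600

0.0967


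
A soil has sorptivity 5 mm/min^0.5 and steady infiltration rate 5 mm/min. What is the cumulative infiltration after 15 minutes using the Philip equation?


F = S*sqrt(t) + A*t
F = 5*sqrt(15) + 5*15
F = 5*3.872983 + 75

94.3649 mm


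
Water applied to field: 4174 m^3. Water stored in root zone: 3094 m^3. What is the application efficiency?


Ea = V_root / V_field * 100 = 3094 / 4174 * 100 = 74.1255%

74.1255 %


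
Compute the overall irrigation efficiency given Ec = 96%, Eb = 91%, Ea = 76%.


Ec = 0.96, Eb = 0.91, Ea = 0.76
E = 0.96 * 0.91 * 0.76 * 100 = 66.3936%

66.3936 %


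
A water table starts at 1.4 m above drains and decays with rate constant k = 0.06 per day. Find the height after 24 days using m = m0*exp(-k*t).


m = m0 * exp(-k*t)
m = 1.4 * exp(-0.06 * 24)
m = 1.4 * exp(-1.4400)

0.3317 m


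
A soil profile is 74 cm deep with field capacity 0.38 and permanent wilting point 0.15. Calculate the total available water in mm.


AWC = (FC - PWP) * d * 10
AWC = (0.38 - 0.15) * 74 * 10
AWC = 0.2300 * 74 * 10

170.2000 mm


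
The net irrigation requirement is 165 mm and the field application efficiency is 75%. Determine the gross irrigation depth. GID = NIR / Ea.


Ea = 75% = 0.75
GID = NIR / Ea = 165 / 0.75 = 220.0000 mm

220.0000 mm


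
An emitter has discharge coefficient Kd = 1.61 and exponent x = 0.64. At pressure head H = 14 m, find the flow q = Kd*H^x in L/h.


q = Kd * H^x = 1.61 * 14^0.64 = 1.61 * 5.414046

8.7166 L/h


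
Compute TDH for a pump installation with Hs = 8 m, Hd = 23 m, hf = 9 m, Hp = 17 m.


TDH = Hs + Hd + hf + Hp = 8 + 23 + 9 + 17 = 57

57 m


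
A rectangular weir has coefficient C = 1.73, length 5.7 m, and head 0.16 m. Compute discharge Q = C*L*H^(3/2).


Q = C * L * H^(3/2) = 1.73 * 5.7 * 0.16^1.5 = 1.73 * 5.7 * 0.064000

0.6311 m^3/s


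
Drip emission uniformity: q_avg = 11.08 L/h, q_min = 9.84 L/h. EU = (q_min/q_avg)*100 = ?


EU = (q_min/q_avg)*100 = (9.84/11.08)*100 = 88.8087%

88.8087 %


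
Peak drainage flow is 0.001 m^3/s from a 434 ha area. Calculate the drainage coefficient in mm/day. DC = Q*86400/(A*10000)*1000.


DC = Q * 86400 / (A * 10000) * 1000
DC = 0.001 * 86400 / (434 * 10000) * 1000
DC = 86400.0000 / 4340000

0.0199 mm/day


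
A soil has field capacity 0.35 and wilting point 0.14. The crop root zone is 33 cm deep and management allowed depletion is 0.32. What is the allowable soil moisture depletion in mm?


SMD = (FC - PWP) * d * MAD * 10
SMD = (0.35 - 0.14) * 33 * 0.32 * 10
SMD = 0.2100 * 33 * 0.32 * 10

22.1760 mm


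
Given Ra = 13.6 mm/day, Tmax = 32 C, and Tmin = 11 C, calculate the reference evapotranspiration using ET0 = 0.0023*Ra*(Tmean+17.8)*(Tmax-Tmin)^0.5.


Tmean = (Tmax + Tmin)/2 = (32 + 11)/2 = 21.5
ET0 = 0.0023 * 13.6 * (21.5 + 17.8) * sqrt(32 - 11)
ET0 = 0.0023 * 13.6 * 39.3 * 4.582576

5.6334 mm/day


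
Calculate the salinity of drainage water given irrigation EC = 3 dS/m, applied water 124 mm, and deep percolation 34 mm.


EC_dw = EC_iw * D_iw / D_dw
EC_dw = 3 * 124 / 34
EC_dw = 372 / 34

10.9412 dS/m


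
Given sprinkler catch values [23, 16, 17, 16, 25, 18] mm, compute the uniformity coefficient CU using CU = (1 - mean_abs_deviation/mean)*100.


mean = 19.166667 mm
MAD = 3.222222 mm
CU = (1 - 3.222222/19.166667)*100

83.1884 %


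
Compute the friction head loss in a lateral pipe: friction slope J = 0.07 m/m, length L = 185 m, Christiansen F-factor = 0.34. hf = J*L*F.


hf = J * L * F = 0.07 * 185 * 0.34 = 4.4030 m

4.4030 m


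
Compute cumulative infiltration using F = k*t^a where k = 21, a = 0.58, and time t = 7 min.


F = k * t^a = 21 * 7^0.58
F = 21 * 3.091412

64.9197 mm


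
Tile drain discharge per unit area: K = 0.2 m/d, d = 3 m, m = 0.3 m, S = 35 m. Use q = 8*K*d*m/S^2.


q = 8*K*d*m/S^2
q = 8*0.2*3*0.3/35^2
q = 1.4400 / 1225

0.0012 m/d


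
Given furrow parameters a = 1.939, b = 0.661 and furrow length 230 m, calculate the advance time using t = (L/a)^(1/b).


t = (L/a)^(1/b)
t = (230/1.939)^(1/0.661)
t = 118.617844^(1/0.661)

1373.7167 min


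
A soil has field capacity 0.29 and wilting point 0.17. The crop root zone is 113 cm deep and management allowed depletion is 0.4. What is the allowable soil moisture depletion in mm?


SMD = (FC - PWP) * d * MAD * 10
SMD = (0.29 - 0.17) * 113 * 0.4 * 10
SMD = 0.1200 * 113 * 0.4 * 10

54.2400 mm


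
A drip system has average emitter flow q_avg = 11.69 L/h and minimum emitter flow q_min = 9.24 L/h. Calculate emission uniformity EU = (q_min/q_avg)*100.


EU = (q_min/q_avg)*100 = (9.24/11.69)*100 = 79.0419%

79.0419 %


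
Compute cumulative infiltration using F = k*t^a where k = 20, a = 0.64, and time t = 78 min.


F = k * t^a = 20 * 78^0.64
F = 20 * 16.253262

325.0652 mm


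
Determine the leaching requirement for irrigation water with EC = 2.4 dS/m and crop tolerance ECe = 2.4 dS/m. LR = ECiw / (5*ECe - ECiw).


LR = ECiw / (5*ECe - ECiw)
LR = 2.4 / (5*2.4 - 2.4)
LR = 2.4 / 9.6000

0.2500


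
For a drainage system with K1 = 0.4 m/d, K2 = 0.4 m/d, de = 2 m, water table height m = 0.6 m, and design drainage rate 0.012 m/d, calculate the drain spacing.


S^2 = 8*K2*de*m/q + 4*K1*m^2/q
S^2 = 8*0.4*2*0.6/0.012 + 4*0.4*0.6^2/0.012
S = sqrt(368.0000)

19.1833 m


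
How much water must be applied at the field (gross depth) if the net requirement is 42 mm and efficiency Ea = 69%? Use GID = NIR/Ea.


Ea = 69% = 0.69
GID = NIR / Ea = 42 / 0.69 = 60.8696 mm

60.8696 mm


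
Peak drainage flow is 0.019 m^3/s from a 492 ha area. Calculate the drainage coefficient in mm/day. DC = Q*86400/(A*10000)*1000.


DC = Q * 86400 / (A * 10000) * 1000
DC = 0.019 * 86400 / (492 * 10000) * 1000
DC = 1641600.0000 / 4920000

0.3337 mm/day


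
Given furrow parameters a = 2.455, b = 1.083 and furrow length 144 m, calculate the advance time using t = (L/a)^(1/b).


t = (L/a)^(1/b)
t = (144/2.455)^(1/1.083)
t = 58.655804^(1/1.083)

42.9328 min


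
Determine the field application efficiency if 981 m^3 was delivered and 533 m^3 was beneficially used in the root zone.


Ea = V_root / V_field * 100 = 533 / 981 * 100 = 54.3323%

54.3323 %


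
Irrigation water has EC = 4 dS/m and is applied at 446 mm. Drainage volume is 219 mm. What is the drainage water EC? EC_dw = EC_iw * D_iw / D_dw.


EC_dw = EC_iw * D_iw / D_dw
EC_dw = 4 * 446 / 219
EC_dw = 1784 / 219

8.1461 dS/m


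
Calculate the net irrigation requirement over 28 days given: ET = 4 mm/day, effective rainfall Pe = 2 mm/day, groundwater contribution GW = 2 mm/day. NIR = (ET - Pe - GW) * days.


Daily deficit = ET - Pe - GW = 4 - 2 - 2 = 0 mm/day
NIR = 0 * 28 = 0 mm

0 mm


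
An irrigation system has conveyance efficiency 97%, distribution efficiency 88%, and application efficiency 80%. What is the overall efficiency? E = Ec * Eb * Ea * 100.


Ec = 0.97, Eb = 0.88, Ea = 0.8
E = 0.97 * 0.88 * 0.8 * 100 = 68.2880%

68.2880 %


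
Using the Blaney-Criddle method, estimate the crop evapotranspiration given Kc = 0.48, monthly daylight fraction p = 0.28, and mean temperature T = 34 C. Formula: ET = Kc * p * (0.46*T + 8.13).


ET = Kc * p * (0.46*T + 8.13)
ET = 0.48 * 0.28 * (0.46*34 + 8.13)
ET = 0.48 * 0.28 * 23.7700

3.1947 mm/day


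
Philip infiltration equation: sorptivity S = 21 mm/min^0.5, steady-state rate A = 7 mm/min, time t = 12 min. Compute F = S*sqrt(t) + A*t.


F = S*sqrt(t) + A*t
F = 21*sqrt(12) + 7*12
F = 21*3.464102 + 84

156.7461 mm


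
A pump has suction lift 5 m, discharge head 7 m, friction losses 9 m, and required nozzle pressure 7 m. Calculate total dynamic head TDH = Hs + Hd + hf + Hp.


TDH = Hs + Hd + hf + Hp = 5 + 7 + 9 + 7 = 28

28 m


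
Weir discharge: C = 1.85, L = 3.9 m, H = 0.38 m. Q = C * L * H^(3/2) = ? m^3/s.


Q = C * L * H^(3/2) = 1.85 * 3.9 * 0.38^1.5 = 1.85 * 3.9 * 0.234248

1.6901 m^3/s


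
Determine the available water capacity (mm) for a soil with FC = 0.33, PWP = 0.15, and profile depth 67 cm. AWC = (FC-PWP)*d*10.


AWC = (FC - PWP) * d * 10
AWC = (0.33 - 0.15) * 67 * 10
AWC = 0.1800 * 67 * 10

120.6000 mm


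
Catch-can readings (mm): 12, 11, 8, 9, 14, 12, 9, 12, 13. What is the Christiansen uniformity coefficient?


mean = 11.111111 mm
MAD = 1.654321 mm
CU = (1 - 1.654321/11.111111)*100

85.1111 %


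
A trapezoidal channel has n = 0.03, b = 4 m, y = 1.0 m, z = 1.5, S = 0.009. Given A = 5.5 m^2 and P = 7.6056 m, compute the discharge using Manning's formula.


R = A/P = 5.5/7.6056 = 0.723151
Q = (1/0.03) * 5.5 * 0.723151^(2/3) * 0.009^0.5

14.0125 m^3/s


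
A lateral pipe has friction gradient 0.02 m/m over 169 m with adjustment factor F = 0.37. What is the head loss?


hf = J * L * F = 0.02 * 169 * 0.37 = 1.2506 m

1.2506 m


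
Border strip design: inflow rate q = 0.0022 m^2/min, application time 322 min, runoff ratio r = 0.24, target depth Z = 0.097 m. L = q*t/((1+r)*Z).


L = q*t/((1+r)*Z)
L = 0.0022*322/((1+0.24)*0.097)
L = 0.7084/0.12028

5.8896 m


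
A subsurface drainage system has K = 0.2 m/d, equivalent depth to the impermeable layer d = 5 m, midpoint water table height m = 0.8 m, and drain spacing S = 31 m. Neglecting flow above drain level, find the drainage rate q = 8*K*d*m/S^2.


q = 8*K*d*m/S^2
q = 8*0.2*5*0.8/31^2
q = 6.4000 / 961

0.0067 m/d


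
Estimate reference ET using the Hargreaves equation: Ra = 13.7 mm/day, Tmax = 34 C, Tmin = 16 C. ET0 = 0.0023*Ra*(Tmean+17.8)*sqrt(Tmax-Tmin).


Tmean = (Tmax + Tmin)/2 = (34 + 16)/2 = 25.0
ET0 = 0.0023 * 13.7 * (25.0 + 17.8) * sqrt(34 - 16)
ET0 = 0.0023 * 13.7 * 42.8 * 4.242641

5.7217 mm/day


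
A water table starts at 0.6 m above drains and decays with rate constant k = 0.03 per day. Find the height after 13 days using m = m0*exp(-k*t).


m = m0 * exp(-k*t)
m = 0.6 * exp(-0.03 * 13)
m = 0.6 * exp(-0.3900)

0.4062 m


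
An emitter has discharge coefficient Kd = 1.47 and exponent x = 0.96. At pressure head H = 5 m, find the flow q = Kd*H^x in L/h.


q = Kd * H^x = 1.47 * 5^0.96 = 1.47 * 4.688255

6.8917 L/h


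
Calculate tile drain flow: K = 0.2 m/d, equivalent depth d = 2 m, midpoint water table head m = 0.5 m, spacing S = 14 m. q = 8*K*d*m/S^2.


q = 8*K*d*m/S^2
q = 8*0.2*2*0.5/14^2
q = 1.6000 / 196

0.0082 m/d


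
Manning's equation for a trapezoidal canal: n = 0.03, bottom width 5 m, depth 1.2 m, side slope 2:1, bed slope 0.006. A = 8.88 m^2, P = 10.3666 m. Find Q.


R = A/P = 8.88/10.3666 = 0.856597
Q = (1/0.03) * 8.88 * 0.856597^(2/3) * 0.006^0.5

20.6801 m^3/s


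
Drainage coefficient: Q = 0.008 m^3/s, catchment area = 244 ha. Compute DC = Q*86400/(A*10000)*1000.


DC = Q * 86400 / (A * 10000) * 1000
DC = 0.008 * 86400 / (244 * 10000) * 1000
DC = 691200.0000 / 2440000

0.2833 mm/day


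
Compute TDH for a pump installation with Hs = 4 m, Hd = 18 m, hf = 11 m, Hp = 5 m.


TDH = Hs + Hd + hf + Hp = 4 + 18 + 11 + 5 = 38

38 m


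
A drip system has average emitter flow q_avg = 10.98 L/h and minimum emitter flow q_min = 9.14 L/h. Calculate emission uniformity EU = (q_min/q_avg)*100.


EU = (q_min/q_avg)*100 = (9.14/10.98)*100 = 83.2423%

83.2423 %


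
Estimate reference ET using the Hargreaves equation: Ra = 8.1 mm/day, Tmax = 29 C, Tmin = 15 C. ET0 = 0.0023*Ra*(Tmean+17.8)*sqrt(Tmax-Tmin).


Tmean = (Tmax + Tmin)/2 = (29 + 15)/2 = 22.0
ET0 = 0.0023 * 8.1 * (22.0 + 17.8) * sqrt(29 - 15)
ET0 = 0.0023 * 8.1 * 39.8 * 3.741657

2.7743 mm/day


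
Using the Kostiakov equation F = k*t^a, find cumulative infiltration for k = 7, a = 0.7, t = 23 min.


F = k * t^a = 7 * 23^0.7
F = 7 * 8.978618

62.8503 mm


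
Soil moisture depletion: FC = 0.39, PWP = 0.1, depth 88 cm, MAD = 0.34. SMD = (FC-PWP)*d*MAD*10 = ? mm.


SMD = (FC - PWP) * d * MAD * 10
SMD = (0.39 - 0.1) * 88 * 0.34 * 10
SMD = 0.2900 * 88 * 0.34 * 10

86.7680 mm


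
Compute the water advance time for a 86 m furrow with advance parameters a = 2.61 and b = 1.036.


t = (L/a)^(1/b)
t = (86/2.61)^(1/1.036)
t = 32.950192^(1/1.036)

29.1819 min


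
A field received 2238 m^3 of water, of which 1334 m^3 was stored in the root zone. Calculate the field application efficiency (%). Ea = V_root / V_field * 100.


Ea = V_root / V_field * 100 = 1334 / 2238 * 100 = 59.6068%

59.6068 %


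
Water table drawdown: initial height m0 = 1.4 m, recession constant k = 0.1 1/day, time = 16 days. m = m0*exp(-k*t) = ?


m = m0 * exp(-k*t)
m = 1.4 * exp(-0.1 * 16)
m = 1.4 * exp(-1.6000)

0.2827 m


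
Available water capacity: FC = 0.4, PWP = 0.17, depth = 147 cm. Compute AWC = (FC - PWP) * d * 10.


AWC = (FC - PWP) * d * 10
AWC = (0.4 - 0.17) * 147 * 10
AWC = 0.2300 * 147 * 10

338.1000 mm


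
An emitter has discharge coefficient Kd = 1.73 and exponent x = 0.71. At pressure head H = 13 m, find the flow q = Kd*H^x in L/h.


q = Kd * H^x = 1.73 * 13^0.71 = 1.73 * 6.178738

10.6892 L/h


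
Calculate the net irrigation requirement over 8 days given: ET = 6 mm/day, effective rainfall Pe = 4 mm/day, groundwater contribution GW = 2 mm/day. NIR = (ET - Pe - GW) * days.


Daily deficit = ET - Pe - GW = 6 - 4 - 2 = 0 mm/day
NIR = 0 * 8 = 0 mm

0 mm


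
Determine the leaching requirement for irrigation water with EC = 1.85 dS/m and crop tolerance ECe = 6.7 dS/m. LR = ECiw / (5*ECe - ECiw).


LR = ECiw / (5*ECe - ECiw)
LR = 1.85 / (5*6.7 - 1.85)
LR = 1.85 / 31.6500

0.0585


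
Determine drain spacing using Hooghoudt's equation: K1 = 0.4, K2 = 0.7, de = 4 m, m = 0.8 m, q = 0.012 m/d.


S^2 = 8*K2*de*m/q + 4*K1*m^2/q
S^2 = 8*0.7*4*0.8/0.012 + 4*0.4*0.8^2/0.012
S = sqrt(1578.6667)

39.7324 m


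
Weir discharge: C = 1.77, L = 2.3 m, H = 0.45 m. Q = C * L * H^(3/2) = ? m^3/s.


Q = C * L * H^(3/2) = 1.77 * 2.3 * 0.45^1.5 = 1.77 * 2.3 * 0.301869

1.2289 m^3/s


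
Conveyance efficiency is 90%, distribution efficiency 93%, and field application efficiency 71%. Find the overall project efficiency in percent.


Ec = 0.9, Eb = 0.93, Ea = 0.71
E = 0.9 * 0.93 * 0.71 * 100 = 59.4270%

59.4270 %


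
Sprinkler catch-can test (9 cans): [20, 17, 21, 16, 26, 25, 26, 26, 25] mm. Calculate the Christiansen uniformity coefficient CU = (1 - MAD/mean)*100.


mean = 22.444444 mm
MAD = 3.506173 mm
CU = (1 - 3.506173/22.444444)*100

84.3784 %


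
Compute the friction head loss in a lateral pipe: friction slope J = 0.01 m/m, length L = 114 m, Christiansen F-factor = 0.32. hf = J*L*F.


hf = J * L * F = 0.01 * 114 * 0.32 = 0.3648 m

0.3648 m


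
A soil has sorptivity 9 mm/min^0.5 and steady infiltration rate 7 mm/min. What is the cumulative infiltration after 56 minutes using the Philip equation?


F = S*sqrt(t) + A*t
F = 9*sqrt(56) + 7*56
F = 9*7.483315 + 392

459.3498 mm


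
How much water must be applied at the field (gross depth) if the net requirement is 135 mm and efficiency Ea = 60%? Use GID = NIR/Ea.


Ea = 60% = 0.6
GID = NIR / Ea = 135 / 0.6 = 225.0000 mm

225.0000 mm


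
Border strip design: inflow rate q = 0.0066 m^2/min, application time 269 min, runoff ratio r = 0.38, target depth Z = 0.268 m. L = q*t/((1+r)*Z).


L = q*t/((1+r)*Z)
L = 0.0066*269/((1+0.38)*0.268)
L = 1.7754/0.36984

4.8005 m


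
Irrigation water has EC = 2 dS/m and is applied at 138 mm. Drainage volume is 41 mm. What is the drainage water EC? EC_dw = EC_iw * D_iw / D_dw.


EC_dw = EC_iw * D_iw / D_dw
EC_dw = 2 * 138 / 41
EC_dw = 276 / 41

6.7317 dS/m


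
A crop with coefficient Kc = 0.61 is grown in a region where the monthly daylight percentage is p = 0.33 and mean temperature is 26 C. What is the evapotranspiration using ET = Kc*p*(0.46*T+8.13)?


ET = Kc * p * (0.46*T + 8.13)
ET = 0.61 * 0.33 * (0.46*26 + 8.13)
ET = 0.61 * 0.33 * 20.0900

4.0441 mm/day


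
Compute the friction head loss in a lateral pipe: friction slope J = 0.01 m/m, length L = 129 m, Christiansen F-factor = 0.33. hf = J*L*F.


hf = J * L * F = 0.01 * 129 * 0.33 = 0.4257 m

0.4257 m


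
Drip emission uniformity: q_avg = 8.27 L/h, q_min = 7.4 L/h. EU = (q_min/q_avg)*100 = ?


EU = (q_min/q_avg)*100 = (7.4/8.27)*100 = 89.4800%

89.4800 %


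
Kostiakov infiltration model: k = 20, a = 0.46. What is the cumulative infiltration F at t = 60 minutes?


F = k * t^a = 20 * 60^0.46
F = 20 * 6.575815

131.5163 mm


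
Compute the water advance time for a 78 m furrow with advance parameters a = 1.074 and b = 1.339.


t = (L/a)^(1/b)
t = (78/1.074)^(1/1.339)
t = 72.625698^(1/1.339)

24.5420 min


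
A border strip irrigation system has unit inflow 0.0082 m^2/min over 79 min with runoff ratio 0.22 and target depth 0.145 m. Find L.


L = q*t/((1+r)*Z)
L = 0.0082*79/((1+0.22)*0.145)
L = 0.6478/0.1769

3.6620 m


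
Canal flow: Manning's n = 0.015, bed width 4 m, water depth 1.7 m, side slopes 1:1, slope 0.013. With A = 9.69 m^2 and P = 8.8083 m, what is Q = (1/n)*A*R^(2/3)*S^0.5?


R = A/P = 9.69/8.8083 = 1.100099
Q = (1/0.015) * 9.69 * 1.100099^(2/3) * 0.013^0.5

78.4920 m^3/s


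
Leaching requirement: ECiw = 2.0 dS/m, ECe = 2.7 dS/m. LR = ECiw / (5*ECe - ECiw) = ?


LR = ECiw / (5*ECe - ECiw)
LR = 2.0 / (5*2.7 - 2.0)
LR = 2.0 / 11.5000

0.1739


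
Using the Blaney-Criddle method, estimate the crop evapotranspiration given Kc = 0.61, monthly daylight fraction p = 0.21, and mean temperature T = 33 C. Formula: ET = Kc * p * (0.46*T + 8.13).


ET = Kc * p * (0.46*T + 8.13)
ET = 0.61 * 0.21 * (0.46*33 + 8.13)
ET = 0.61 * 0.21 * 23.3100

2.9860 mm/day


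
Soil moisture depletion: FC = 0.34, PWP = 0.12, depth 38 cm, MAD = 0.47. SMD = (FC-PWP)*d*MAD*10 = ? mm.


SMD = (FC - PWP) * d * MAD * 10
SMD = (0.34 - 0.12) * 38 * 0.47 * 10
SMD = 0.2200 * 38 * 0.47 * 10

39.2920 mm


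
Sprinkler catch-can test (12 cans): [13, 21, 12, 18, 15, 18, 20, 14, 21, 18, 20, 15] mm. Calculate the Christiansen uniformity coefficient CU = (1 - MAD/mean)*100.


mean = 17.083333 mm
MAD = 2.736111 mm
CU = (1 - 2.736111/17.083333)*100

83.9837 %


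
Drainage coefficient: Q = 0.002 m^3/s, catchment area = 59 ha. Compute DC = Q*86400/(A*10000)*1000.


DC = Q * 86400 / (A * 10000) * 1000
DC = 0.002 * 86400 / (59 * 10000) * 1000
DC = 172800.0000 / 590000

0.2929 mm/day


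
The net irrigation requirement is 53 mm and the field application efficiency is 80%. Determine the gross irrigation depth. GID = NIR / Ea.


Ea = 80% = 0.8
GID = NIR / Ea = 53 / 0.8 = 66.2500 mm

66.2500 mm


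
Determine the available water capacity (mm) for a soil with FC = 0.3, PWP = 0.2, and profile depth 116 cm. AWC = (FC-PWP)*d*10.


AWC = (FC - PWP) * d * 10
AWC = (0.3 - 0.2) * 116 * 10
AWC = 0.1000 * 116 * 10

116.0000 mm


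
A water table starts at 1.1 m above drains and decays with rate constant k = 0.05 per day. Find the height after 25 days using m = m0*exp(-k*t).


m = m0 * exp(-k*t)
m = 1.1 * exp(-0.05 * 25)
m = 1.1 * exp(-1.2500)

0.3152 m


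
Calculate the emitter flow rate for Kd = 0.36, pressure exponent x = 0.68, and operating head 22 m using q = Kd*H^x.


q = Kd * H^x = 0.36 * 22^0.68 = 0.36 * 8.181773

2.9454 L/h


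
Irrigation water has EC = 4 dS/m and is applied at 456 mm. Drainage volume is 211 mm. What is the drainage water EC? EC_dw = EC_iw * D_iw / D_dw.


EC_dw = EC_iw * D_iw / D_dw
EC_dw = 4 * 456 / 211
EC_dw = 1824 / 211

8.6445 dS/m


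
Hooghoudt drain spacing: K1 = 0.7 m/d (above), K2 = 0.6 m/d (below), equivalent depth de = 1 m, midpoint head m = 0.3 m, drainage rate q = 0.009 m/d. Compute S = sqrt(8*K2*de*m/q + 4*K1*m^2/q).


S^2 = 8*K2*de*m/q + 4*K1*m^2/q
S^2 = 8*0.6*1*0.3/0.009 + 4*0.7*0.3^2/0.009
S = sqrt(188.0000)

13.7113 m


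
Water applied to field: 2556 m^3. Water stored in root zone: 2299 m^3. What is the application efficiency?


Ea = V_root / V_field * 100 = 2299 / 2556 * 100 = 89.9452%

89.9452 %


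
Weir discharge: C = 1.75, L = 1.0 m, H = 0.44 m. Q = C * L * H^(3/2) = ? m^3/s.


Q = C * L * H^(3/2) = 1.75 * 1.0 * 0.44^1.5 = 1.75 * 1.0 * 0.291863

0.5108 m^3/s


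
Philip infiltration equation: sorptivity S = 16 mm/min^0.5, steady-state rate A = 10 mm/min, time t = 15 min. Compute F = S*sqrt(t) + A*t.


F = S*sqrt(t) + A*t
F = 16*sqrt(15) + 10*15
F = 16*3.872983 + 150

211.9677 mm


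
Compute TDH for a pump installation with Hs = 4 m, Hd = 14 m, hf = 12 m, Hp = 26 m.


TDH = Hs + Hd + hf + Hp = 4 + 14 + 12 + 26 = 56

56 m


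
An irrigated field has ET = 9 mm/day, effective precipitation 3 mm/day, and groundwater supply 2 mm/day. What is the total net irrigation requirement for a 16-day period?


Daily deficit = ET - Pe - GW = 9 - 3 - 2 = 4 mm/day
NIR = 4 * 16 = 64 mm

64.0000 mm


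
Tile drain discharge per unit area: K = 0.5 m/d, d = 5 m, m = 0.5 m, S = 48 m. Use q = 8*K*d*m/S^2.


q = 8*K*d*m/S^2
q = 8*0.5*5*0.5/48^2
q = 10.0000 / 2304

0.0043 m/d


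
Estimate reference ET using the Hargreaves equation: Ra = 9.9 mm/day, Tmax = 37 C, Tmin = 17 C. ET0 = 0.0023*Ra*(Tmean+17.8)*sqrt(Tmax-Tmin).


Tmean = (Tmax + Tmin)/2 = (37 + 17)/2 = 27.0
ET0 = 0.0023 * 9.9 * (27.0 + 17.8) * sqrt(37 - 17)
ET0 = 0.0023 * 9.9 * 44.8 * 4.472136

4.5620 mm/day


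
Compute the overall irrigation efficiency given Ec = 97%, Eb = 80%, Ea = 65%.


Ec = 0.97, Eb = 0.8, Ea = 0.65
E = 0.97 * 0.8 * 0.65 * 100 = 50.4400%

50.4400 %


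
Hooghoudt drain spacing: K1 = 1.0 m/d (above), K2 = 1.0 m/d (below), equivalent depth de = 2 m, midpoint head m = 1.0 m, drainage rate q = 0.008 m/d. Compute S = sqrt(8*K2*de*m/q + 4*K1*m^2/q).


S^2 = 8*K2*de*m/q + 4*K1*m^2/q
S^2 = 8*1.0*2*1.0/0.008 + 4*1.0*1.0^2/0.008
S = sqrt(2500.0000)

50.0000 m


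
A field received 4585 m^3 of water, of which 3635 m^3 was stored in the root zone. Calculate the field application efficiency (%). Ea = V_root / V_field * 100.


Ea = V_root / V_field * 100 = 3635 / 4585 * 100 = 79.2803%

79.2803 %


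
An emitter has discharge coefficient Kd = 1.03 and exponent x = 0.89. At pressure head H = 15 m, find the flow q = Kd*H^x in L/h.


q = Kd * H^x = 1.03 * 15^0.89 = 1.03 * 11.135795

11.4699 L/h


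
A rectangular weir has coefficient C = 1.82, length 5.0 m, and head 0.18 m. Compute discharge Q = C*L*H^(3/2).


Q = C * L * H^(3/2) = 1.82 * 5.0 * 0.18^1.5 = 1.82 * 5.0 * 0.076368

0.6949 m^3/s


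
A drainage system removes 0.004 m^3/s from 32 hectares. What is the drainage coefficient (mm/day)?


DC = Q * 86400 / (A * 10000) * 1000
DC = 0.004 * 86400 / (32 * 10000) * 1000
DC = 345600.0000 / 320000

1.0800 mm/day


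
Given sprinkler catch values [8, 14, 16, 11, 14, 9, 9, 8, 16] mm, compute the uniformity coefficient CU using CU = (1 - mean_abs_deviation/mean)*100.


mean = 11.666667 mm
MAD = 2.962963 mm
CU = (1 - 2.962963/11.666667)*100

74.6032 %


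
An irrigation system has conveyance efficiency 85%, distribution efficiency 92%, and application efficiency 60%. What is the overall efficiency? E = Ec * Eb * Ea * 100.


Ec = 0.85, Eb = 0.92, Ea = 0.6
E = 0.85 * 0.92 * 0.6 * 100 = 46.9200%

46.9200 %


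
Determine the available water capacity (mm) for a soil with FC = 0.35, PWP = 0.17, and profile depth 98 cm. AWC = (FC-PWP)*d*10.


AWC = (FC - PWP) * d * 10
AWC = (0.35 - 0.17) * 98 * 10
AWC = 0.1800 * 98 * 10

176.4000 mm


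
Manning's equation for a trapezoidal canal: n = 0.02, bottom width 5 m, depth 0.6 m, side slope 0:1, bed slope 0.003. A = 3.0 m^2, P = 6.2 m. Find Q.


R = A/P = 3.0/6.2 = 0.483871
Q = (1/0.02) * 3.0 * 0.483871^(2/3) * 0.003^0.5

5.0637 m^3/s


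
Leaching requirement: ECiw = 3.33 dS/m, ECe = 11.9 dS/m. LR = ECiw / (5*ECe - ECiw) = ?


LR = ECiw / (5*ECe - ECiw)
LR = 3.33 / (5*11.9 - 3.33)
LR = 3.33 / 56.1700

0.0593


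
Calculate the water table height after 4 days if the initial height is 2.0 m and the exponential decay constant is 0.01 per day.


m = m0 * exp(-k*t)
m = 2.0 * exp(-0.01 * 4)
m = 2.0 * exp(-0.0400)

1.9216 m


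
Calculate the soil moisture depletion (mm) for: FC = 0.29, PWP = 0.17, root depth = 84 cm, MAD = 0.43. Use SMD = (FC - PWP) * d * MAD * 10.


SMD = (FC - PWP) * d * MAD * 10
SMD = (0.29 - 0.17) * 84 * 0.43 * 10
SMD = 0.1200 * 84 * 0.43 * 10

43.3440 mm


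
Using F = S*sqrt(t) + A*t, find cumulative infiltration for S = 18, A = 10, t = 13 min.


F = S*sqrt(t) + A*t
F = 18*sqrt(13) + 10*13
F = 18*3.605551 + 130

194.8999 mm


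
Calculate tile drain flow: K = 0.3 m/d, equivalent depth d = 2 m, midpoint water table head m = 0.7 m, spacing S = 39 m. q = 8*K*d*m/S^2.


q = 8*K*d*m/S^2
q = 8*0.3*2*0.7/39^2
q = 3.3600 / 1521

0.0022 m/d


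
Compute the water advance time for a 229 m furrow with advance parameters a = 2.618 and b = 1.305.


t = (L/a)^(1/b)
t = (229/2.618)^(1/1.305)
t = 87.471352^(1/1.305)

30.7624 min


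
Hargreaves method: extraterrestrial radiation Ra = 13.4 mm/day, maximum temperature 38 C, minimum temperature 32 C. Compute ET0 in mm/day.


Tmean = (Tmax + Tmin)/2 = (38 + 32)/2 = 35.0
ET0 = 0.0023 * 13.4 * (35.0 + 17.8) * sqrt(38 - 32)
ET0 = 0.0023 * 13.4 * 52.8 * 2.449490

3.9860 mm/day


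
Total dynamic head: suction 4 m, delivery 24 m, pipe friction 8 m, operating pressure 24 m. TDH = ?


TDH = Hs + Hd + hf + Hp = 4 + 24 + 8 + 24 = 60

60 m


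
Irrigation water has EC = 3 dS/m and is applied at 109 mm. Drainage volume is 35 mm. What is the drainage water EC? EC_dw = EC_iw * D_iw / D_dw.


EC_dw = EC_iw * D_iw / D_dw
EC_dw = 3 * 109 / 35
EC_dw = 327 / 35

9.3429 dS/m


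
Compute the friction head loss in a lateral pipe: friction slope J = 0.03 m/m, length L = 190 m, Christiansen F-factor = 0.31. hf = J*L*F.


hf = J * L * F = 0.03 * 190 * 0.31 = 1.7670 m

1.7670 m


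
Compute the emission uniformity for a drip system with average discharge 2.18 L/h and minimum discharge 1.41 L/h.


EU = (q_min/q_avg)*100 = (1.41/2.18)*100 = 64.6789%

64.6789 %


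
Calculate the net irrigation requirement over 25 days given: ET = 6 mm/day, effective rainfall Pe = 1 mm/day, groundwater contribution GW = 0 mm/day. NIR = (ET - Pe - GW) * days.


Daily deficit = ET - Pe - GW = 6 - 1 - 0 = 5 mm/day
NIR = 5 * 25 = 125 mm

125.0000 mm


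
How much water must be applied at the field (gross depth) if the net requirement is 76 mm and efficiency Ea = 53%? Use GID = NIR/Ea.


Ea = 53% = 0.53
GID = NIR / Ea = 76 / 0.53 = 143.3962 mm

143.3962 mm


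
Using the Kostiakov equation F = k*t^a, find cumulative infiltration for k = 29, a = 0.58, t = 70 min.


F = k * t^a = 29 * 70^0.58
F = 29 * 11.753220

340.8434 mm


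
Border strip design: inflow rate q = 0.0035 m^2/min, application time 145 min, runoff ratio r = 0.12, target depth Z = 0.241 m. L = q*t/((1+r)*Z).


L = q*t/((1+r)*Z)
L = 0.0035*145/((1+0.12)*0.241)
L = 0.5075/0.26992

1.8802 m


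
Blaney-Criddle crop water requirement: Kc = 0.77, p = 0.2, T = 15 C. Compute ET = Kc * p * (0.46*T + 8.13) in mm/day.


ET = Kc * p * (0.46*T + 8.13)
ET = 0.77 * 0.2 * (0.46*15 + 8.13)
ET = 0.77 * 0.2 * 15.0300

2.3146 mm/day


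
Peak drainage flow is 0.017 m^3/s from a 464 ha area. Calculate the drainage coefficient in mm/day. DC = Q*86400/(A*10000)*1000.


DC = Q * 86400 / (A * 10000) * 1000
DC = 0.017 * 86400 / (464 * 10000) * 1000
DC = 1468800.0000 / 4640000

0.3166 mm/day


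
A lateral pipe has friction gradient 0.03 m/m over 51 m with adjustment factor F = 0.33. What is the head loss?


hf = J * L * F = 0.03 * 51 * 0.33 = 0.5049 m

0.5049 m


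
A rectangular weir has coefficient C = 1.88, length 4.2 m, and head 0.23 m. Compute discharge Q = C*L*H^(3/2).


Q = C * L * H^(3/2) = 1.88 * 4.2 * 0.23^1.5 = 1.88 * 4.2 * 0.110304

0.8710 m^3/s


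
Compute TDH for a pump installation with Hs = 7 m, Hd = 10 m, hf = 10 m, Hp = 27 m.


TDH = Hs + Hd + hf + Hp = 7 + 10 + 10 + 27 = 54

54 m


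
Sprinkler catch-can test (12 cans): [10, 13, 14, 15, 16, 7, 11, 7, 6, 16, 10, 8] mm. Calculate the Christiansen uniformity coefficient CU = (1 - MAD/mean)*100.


mean = 11.083333 mm
MAD = 3.097222 mm
CU = (1 - 3.097222/11.083333)*100

72.0551 %


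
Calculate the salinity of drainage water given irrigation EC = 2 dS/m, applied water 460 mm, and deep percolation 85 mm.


EC_dw = EC_iw * D_iw / D_dw
EC_dw = 2 * 460 / 85
EC_dw = 920 / 85

10.8235 dS/m


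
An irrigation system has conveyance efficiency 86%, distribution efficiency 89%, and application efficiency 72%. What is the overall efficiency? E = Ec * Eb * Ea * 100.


Ec = 0.86, Eb = 0.89, Ea = 0.72
E = 0.86 * 0.89 * 0.72 * 100 = 55.1088%

55.1088 %


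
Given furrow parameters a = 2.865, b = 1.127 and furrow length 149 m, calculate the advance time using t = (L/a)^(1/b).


t = (L/a)^(1/b)
t = (149/2.865)^(1/1.127)
t = 52.006981^(1/1.127)

33.3182 min


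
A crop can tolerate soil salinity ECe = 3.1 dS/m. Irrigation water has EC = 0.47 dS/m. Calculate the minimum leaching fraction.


LR = ECiw / (5*ECe - ECiw)
LR = 0.47 / (5*3.1 - 0.47)
LR = 0.47 / 15.0300

0.0313


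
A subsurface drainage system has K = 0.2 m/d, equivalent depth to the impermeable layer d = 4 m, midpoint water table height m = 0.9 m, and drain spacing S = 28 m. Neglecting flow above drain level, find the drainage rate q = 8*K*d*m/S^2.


q = 8*K*d*m/S^2
q = 8*0.2*4*0.9/28^2
q = 5.7600 / 784

0.0073 m/d


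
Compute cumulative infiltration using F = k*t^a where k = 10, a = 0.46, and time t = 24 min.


F = k * t^a = 10 * 24^0.46
F = 10 * 4.314169

43.1417 mm


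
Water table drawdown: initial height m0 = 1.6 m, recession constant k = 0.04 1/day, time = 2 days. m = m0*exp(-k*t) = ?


m = m0 * exp(-k*t)
m = 1.6 * exp(-0.04 * 2)
m = 1.6 * exp(-0.0800)

1.4770 m


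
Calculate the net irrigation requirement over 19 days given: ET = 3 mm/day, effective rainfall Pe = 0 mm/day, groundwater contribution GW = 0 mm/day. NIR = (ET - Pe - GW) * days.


Daily deficit = ET - Pe - GW = 3 - 0 - 0 = 3 mm/day
NIR = 3 * 19 = 57 mm

57.0000 mm


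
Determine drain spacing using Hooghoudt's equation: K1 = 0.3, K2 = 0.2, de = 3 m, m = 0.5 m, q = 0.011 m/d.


S^2 = 8*K2*de*m/q + 4*K1*m^2/q
S^2 = 8*0.2*3*0.5/0.011 + 4*0.3*0.5^2/0.011
S = sqrt(245.4545)

15.6670 m


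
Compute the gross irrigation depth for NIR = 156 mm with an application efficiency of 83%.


Ea = 83% = 0.83
GID = NIR / Ea = 156 / 0.83 = 187.9518 mm

187.9518 mm


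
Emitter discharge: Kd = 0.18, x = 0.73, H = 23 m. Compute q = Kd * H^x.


q = Kd * H^x = 0.18 * 23^0.73 = 0.18 * 9.864188

1.7756 L/h


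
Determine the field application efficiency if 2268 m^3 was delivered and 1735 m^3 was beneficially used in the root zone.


Ea = V_root / V_field * 100 = 1735 / 2268 * 100 = 76.4991%

76.4991 %


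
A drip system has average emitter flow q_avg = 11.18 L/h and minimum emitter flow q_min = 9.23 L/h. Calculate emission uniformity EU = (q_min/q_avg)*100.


EU = (q_min/q_avg)*100 = (9.23/11.18)*100 = 82.5581%

82.5581 %


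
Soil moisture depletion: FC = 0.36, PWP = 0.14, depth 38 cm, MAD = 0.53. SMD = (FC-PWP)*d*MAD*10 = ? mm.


SMD = (FC - PWP) * d * MAD * 10
SMD = (0.36 - 0.14) * 38 * 0.53 * 10
SMD = 0.2200 * 38 * 0.53 * 10

44.3080 mm


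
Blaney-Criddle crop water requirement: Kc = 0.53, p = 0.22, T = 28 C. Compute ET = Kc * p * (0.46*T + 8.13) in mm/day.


ET = Kc * p * (0.46*T + 8.13)
ET = 0.53 * 0.22 * (0.46*28 + 8.13)
ET = 0.53 * 0.22 * 21.0100

2.4498 mm/day


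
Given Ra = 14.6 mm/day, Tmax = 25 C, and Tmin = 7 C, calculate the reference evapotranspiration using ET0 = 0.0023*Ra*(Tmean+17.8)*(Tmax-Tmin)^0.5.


Tmean = (Tmax + Tmin)/2 = (25 + 7)/2 = 16.0
ET0 = 0.0023 * 14.6 * (16.0 + 17.8) * sqrt(25 - 7)
ET0 = 0.0023 * 14.6 * 33.8 * 4.242641

4.8154 mm/day


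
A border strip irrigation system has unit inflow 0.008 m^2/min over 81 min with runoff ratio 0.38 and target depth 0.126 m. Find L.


L = q*t/((1+r)*Z)
L = 0.008*81/((1+0.38)*0.126)
L = 0.648/0.17388

3.7267 m


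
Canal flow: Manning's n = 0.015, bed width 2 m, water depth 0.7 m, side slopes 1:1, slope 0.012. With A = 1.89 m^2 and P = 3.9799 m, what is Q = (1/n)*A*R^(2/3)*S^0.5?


R = A/P = 1.89/3.9799 = 0.474886
Q = (1/0.015) * 1.89 * 0.474886^(2/3) * 0.012^0.5

8.4014 m^3/s


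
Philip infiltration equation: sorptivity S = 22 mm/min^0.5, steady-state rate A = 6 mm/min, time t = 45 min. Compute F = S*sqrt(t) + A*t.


F = S*sqrt(t) + A*t
F = 22*sqrt(45) + 6*45
F = 22*6.708204 + 270

417.5805 mm


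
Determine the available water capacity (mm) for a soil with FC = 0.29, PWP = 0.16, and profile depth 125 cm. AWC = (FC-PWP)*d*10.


AWC = (FC - PWP) * d * 10
AWC = (0.29 - 0.16) * 125 * 10
AWC = 0.1300 * 125 * 10

162.5000 mm


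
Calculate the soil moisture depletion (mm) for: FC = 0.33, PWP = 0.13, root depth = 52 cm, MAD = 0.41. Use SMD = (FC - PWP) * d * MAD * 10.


SMD = (FC - PWP) * d * MAD * 10
SMD = (0.33 - 0.13) * 52 * 0.41 * 10
SMD = 0.2000 * 52 * 0.41 * 10

42.6400 mm


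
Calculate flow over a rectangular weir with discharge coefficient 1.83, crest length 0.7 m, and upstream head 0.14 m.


Q = C * L * H^(3/2) = 1.83 * 0.7 * 0.14^1.5 = 1.83 * 0.7 * 0.052383

0.0671 m^3/s


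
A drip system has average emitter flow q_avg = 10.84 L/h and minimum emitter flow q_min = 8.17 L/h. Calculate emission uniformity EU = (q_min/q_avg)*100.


EU = (q_min/q_avg)*100 = (8.17/10.84)*100 = 75.3690%

75.3690 %


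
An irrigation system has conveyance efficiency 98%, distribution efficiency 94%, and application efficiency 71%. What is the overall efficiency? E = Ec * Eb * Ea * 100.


Ec = 0.98, Eb = 0.94, Ea = 0.71
E = 0.98 * 0.94 * 0.71 * 100 = 65.4052%

65.4052 %


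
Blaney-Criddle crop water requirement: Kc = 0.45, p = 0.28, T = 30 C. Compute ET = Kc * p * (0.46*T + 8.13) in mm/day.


ET = Kc * p * (0.46*T + 8.13)
ET = 0.45 * 0.28 * (0.46*30 + 8.13)
ET = 0.45 * 0.28 * 21.9300

2.7632 mm/day


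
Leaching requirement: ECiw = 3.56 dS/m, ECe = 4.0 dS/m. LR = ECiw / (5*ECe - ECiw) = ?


LR = ECiw / (5*ECe - ECiw)
LR = 3.56 / (5*4.0 - 3.56)
LR = 3.56 / 16.4400

0.2165


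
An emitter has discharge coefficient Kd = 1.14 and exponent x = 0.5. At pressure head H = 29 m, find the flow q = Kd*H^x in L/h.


q = Kd * H^x = 1.14 * 29^0.5 = 1.14 * 5.385165

6.1391 L/h


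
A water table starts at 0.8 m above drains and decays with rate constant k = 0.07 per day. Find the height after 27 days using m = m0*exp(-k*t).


m = m0 * exp(-k*t)
m = 0.8 * exp(-0.07 * 27)
m = 0.8 * exp(-1.8900)

0.1209 m


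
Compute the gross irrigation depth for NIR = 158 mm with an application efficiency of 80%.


Ea = 80% = 0.8
GID = NIR / Ea = 158 / 0.8 = 197.5000 mm

197.5000 mm


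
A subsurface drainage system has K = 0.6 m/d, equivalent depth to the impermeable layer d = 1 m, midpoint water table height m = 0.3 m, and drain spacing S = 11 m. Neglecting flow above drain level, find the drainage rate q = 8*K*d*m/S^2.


q = 8*K*d*m/S^2
q = 8*0.6*1*0.3/11^2
q = 1.4400 / 121

0.0119 m/d


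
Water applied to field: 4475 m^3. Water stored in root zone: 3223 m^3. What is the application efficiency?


Ea = V_root / V_field * 100 = 3223 / 4475 * 100 = 72.0223%

72.0223 %


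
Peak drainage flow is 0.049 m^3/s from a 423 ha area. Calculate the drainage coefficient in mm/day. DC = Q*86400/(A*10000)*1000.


DC = Q * 86400 / (A * 10000) * 1000
DC = 0.049 * 86400 / (423 * 10000) * 1000
DC = 4233600.0000 / 4230000

1.0009 mm/day


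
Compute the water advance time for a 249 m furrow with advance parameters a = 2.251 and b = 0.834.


t = (L/a)^(1/b)
t = (249/2.251)^(1/0.834)
t = 110.617503^(1/0.834)

282.2462 min


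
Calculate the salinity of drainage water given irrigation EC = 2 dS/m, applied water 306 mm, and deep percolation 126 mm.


EC_dw = EC_iw * D_iw / D_dw
EC_dw = 2 * 306 / 126
EC_dw = 612 / 126

4.8571 dS/m


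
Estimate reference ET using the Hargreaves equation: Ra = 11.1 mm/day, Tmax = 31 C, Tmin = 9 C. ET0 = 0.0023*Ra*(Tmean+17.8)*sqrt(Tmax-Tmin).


Tmean = (Tmax + Tmin)/2 = (31 + 9)/2 = 20.0
ET0 = 0.0023 * 11.1 * (20.0 + 17.8) * sqrt(31 - 9)
ET0 = 0.0023 * 11.1 * 37.8 * 4.690416

4.5264 mm/day


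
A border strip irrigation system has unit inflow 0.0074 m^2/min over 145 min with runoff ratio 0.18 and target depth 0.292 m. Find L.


L = q*t/((1+r)*Z)
L = 0.0074*145/((1+0.18)*0.292)
L = 1.073/0.34456

3.1141 m


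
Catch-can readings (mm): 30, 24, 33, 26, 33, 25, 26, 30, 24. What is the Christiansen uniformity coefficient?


mean = 27.888889 mm
MAD = 3.209877 mm
CU = (1 - 3.209877/27.888889)*100

88.4905 %


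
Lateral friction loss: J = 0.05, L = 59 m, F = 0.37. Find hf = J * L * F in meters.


hf = J * L * F = 0.05 * 59 * 0.37 = 1.0915 m

1.0915 m


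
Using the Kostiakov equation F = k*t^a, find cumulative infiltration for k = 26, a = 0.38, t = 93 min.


F = k * t^a = 26 * 93^0.38
F = 26 * 5.597879

145.5449 mm


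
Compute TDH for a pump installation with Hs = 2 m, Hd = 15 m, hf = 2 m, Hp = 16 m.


TDH = Hs + Hd + hf + Hp = 2 + 15 + 2 + 16 = 35

35 m


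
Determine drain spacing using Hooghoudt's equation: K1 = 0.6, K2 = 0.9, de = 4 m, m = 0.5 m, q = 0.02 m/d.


S^2 = 8*K2*de*m/q + 4*K1*m^2/q
S^2 = 8*0.9*4*0.5/0.02 + 4*0.6*0.5^2/0.02
S = sqrt(750.0000)

27.3861 m


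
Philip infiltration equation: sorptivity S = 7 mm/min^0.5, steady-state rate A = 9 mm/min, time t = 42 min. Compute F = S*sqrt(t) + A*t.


F = S*sqrt(t) + A*t
F = 7*sqrt(42) + 9*42
F = 7*6.480741 + 378

423.3652 mm


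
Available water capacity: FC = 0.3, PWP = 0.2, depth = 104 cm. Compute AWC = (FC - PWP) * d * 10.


AWC = (FC - PWP) * d * 10
AWC = (0.3 - 0.2) * 104 * 10
AWC = 0.1000 * 104 * 10

104.0000 mm


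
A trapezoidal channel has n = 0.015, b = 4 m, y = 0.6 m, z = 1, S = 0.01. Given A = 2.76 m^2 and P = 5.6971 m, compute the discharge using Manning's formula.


R = A/P = 2.76/5.6971 = 0.484457
Q = (1/0.015) * 2.76 * 0.484457^(2/3) * 0.01^0.5

11.3498 m^3/s


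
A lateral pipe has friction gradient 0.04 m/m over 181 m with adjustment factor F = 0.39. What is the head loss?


hf = J * L * F = 0.04 * 181 * 0.39 = 2.8236 m

2.8236 m


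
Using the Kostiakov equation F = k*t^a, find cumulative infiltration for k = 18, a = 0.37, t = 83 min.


F = k * t^a = 18 * 83^0.37
F = 18 * 5.129309

92.3276 mm


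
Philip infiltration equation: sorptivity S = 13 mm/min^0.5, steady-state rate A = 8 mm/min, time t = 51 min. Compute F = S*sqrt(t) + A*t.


F = S*sqrt(t) + A*t
F = 13*sqrt(51) + 8*51
F = 13*7.141428 + 408

500.8386 mm


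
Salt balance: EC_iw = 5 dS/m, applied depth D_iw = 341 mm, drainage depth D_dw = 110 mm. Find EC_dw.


EC_dw = EC_iw * D_iw / D_dw
EC_dw = 5 * 341 / 110
EC_dw = 1705 / 110

15.5000 dS/m


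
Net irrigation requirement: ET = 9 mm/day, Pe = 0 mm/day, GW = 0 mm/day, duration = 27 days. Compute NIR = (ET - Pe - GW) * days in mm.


Daily deficit = ET - Pe - GW = 9 - 0 - 0 = 9 mm/day
NIR = 9 * 27 = 243 mm

243.0000 mm


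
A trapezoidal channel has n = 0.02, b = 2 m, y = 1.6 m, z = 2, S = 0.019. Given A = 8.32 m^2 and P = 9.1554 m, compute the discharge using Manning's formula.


R = A/P = 8.32/9.1554 = 0.908753
Q = (1/0.02) * 8.32 * 0.908753^(2/3) * 0.019^0.5

53.7982 m^3/s
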